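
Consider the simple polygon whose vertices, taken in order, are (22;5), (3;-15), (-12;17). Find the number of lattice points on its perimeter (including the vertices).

The number of boundary lattice points is Σ gcd(|Δx|,|Δy|) = gcd(19,20) + gcd(15,32) + gcd(34,12) = 1+1+2 = 4.

4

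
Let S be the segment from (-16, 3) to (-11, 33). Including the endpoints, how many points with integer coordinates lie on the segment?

6

The number of lattice points on a segment between lattice points is gcd(|Δx|,|Δy|) + 1 = gcd(5,30) + 1 = 5 + 1 = 6.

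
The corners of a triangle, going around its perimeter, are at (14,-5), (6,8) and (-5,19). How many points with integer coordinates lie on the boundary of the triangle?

13

Along each edge there are gcd(|Δx|,|Δy|)+1 lattice points, so counting each shared vertex once the boundary has gcd(8,13) + gcd(11,11) + gcd(19,24) = 1+11+1 = 13.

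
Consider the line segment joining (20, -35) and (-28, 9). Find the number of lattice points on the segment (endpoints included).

The number of lattice points on a segment between lattice points is gcd(|Δx|,|Δy|) + 1 = gcd(48,44) + 1 = 4 + 1 = 5.

5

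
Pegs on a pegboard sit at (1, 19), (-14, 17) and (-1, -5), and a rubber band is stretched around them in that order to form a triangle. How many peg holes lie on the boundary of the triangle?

4

Summing gcd(|Δx|,|Δy|) over the edges gives the boundary count: gcd(15,2) + gcd(13,22) + gcd(2,24) = 1+1+2 = 4.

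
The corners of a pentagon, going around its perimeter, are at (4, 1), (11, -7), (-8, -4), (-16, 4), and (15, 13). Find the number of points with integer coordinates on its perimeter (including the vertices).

The number of boundary lattice points is Σ gcd(|Δx|,|Δy|) = gcd(7,8) + gcd(19,3) + gcd(8,8) + gcd(31,9) + gcd(11,12) = 1+1+8+1+1 = 12.

12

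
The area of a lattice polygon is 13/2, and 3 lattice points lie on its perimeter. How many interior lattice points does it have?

6

Pick's theorem A = I + B/2 − 1 rearranges to I = A − B/2 + 1 = 13/2 − 3/2 + 1 = 6.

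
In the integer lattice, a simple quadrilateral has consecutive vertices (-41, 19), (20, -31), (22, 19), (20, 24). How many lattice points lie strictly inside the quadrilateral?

1731

The shoelace formula gives twice the area as |((-41)·(-31) − 20·19) + (20·19 − 22·(-31)) + (22·24 − 20·19) + (20·19 − (-41)·24)| = 3465, so the area is 1732.5.
Along each edge there are gcd(|Δx|,|Δy|)+1 lattice points, so counting each shared vertex once the boundary has gcd(61,50) + gcd(2,50) + gcd(2,5) + gcd(61,5) = 1+2+1+1 = 5.
Pick's theorem gives I = A − B/2 + 1 = 1732.5 − 5/2 + 1 = 1731.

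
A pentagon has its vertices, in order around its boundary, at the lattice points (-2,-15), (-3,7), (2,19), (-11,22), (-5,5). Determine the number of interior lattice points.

Using the shoelace formula, 2A = |[(-2)·7 − (-3)·(-15)] + [(-3)·19 − 2·7] + [2·22 − (-11)·19] + [(-11)·5 − (-5)·22] + [(-5)·(-15) − (-2)·5]| = 263, so the area is 131.5.
The number of boundary lattice points is Σ gcd(|Δx|,|Δy|) = gcd(1,22) + gcd(5,12) + gcd(13,3) + gcd(6,17) + gcd(3,20) = 1+1+1+1+1 = 5.
By Pick's theorem A = I + B/2 − 1, so I = 131.5 − 5/2 + 1 = 130.

130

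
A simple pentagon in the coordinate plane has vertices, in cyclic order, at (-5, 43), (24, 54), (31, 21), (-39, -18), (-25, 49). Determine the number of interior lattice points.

2699

Using the shoelace formula, 2A = |[(-5)·54 − 24·43] + [24·21 − 31·54] + [31·(-18) − (-39)·21] + [(-39)·49 − (-25)·(-18)] + [(-25)·43 − (-5)·49]| = 5402, so the area is 2701.
The number of boundary lattice points is Σ gcd(|Δx|,|Δy|) = gcd(29,11) + gcd(7,33) + gcd(70,39) + gcd(14,67) + gcd(20,6) = 1+1+1+1+2 = 6.
Pick's theorem gives I = A − B/2 + 1 = 2701 − 6/2 + 1 = 2699.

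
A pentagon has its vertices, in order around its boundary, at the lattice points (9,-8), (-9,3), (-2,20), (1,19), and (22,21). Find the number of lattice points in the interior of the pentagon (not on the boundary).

Using the shoelace formula, 2A = |(9·3 − (-9)·(-8)) + ((-9)·20 − (-2)·3) + ((-2)·19 − 1·20) + (1·21 − 22·19) + (22·(-8) − 9·21)| = 1039, so the area is 519.5.
Summing gcd(|Δx|,|Δy|) over the edges gives the boundary count: gcd(18,11) + gcd(7,17) + gcd(3,1) + gcd(21,2) + gcd(13,29) = 1+1+1+1+1 = 5.
By Pick's theorem A = I + B/2 − 1, so I = 519.5 − 5/2 + 1 = 518.

518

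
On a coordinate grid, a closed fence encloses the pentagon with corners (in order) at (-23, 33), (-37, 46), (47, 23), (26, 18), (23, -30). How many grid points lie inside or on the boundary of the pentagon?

By the shoelace formula, twice the signed area is |[(-23)·46 − (-37)·33] + [(-37)·23 − 47·46] + [47·18 − 26·23] + [26·(-30) − 23·18] + [23·33 − (-23)·(-30)]| = 3727, so the area is 1863.5.
Summing gcd(|Δx|,|Δy|) over the edges gives the boundary count: gcd(14,13) + gcd(84,23) + gcd(21,5) + gcd(3,48) + gcd(46,63) = 1+1+1+3+1 = 7.
Pick's theorem gives I = A − B/2 + 1 = 1863.5 − 7/2 + 1 = 1861, so the closed region contains I + B = 1861 + 7 = 1868 lattice points.

1868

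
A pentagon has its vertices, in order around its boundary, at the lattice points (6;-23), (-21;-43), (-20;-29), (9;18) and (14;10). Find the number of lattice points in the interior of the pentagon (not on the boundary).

816

The shoelace formula gives twice the area as |(6·(-43) − (-21)·(-23)) + ((-21)·(-29) − (-20)·(-43)) + ((-20)·18 − 9·(-29)) + (9·10 − 14·18) + (14·(-23) − 6·10)| = 1635, so the area is 1635/2.
Summing gcd(|Δx|,|Δy|) over the edges gives the boundary count: gcd(27,20) + gcd(1,14) + gcd(29,47) + gcd(5,8) + gcd(8,33) = 1+1+1+1+1 = 5.
Pick's theorem gives I = A − B/2 + 1 = 1635/2 − 5/2 + 1 = 816.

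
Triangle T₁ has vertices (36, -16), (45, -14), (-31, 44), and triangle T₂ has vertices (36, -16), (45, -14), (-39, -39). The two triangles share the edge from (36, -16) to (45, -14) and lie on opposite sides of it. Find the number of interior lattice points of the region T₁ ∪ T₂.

The union is the simple quadrilateral with vertices (36, -16), (-31, 44), (45, -14), (-39, -39) in order.
Using the shoelace formula, 2A = |[36·44 − (-31)·(-16)] + [(-31)·(-14) − 45·44] + [45·(-39) − (-39)·(-14)] + [(-39)·(-16) − 36·(-39)]| = 731, so the area is 365.5.
Summing gcd(|Δx|,|Δy|) over the edges gives the boundary count: gcd(67,60) + gcd(76,58) + gcd(84,25) + gcd(75,23) = 1+2+1+1 = 5.
By Pick's theorem I = A − B/2 + 1 = 365.5 − 5/2 + 1 = 364.

364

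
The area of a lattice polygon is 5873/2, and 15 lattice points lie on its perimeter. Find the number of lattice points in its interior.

2930

Pick's theorem A = I + B/2 − 1 rearranges to I = A − B/2 + 1 = 5873/2 − 15/2 + 1 = 2930.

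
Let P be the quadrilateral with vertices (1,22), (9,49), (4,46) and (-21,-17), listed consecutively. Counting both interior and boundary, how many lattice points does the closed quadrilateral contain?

The shoelace formula gives twice the area as |[1·49 − 9·22] + [9·46 − 4·49] + [4·(-17) − (-21)·46] + [(-21)·22 − 1·(-17)]| = 522, so the area is 261.
The number of boundary lattice points is Σ gcd(|Δx|,|Δy|) = gcd(8,27) + gcd(5,3) + gcd(25,63) + gcd(22,39) = 1+1+1+1 = 4.
Pick's theorem gives I = A − B/2 + 1 = 261 − 4/2 + 1 = 260, so the closed region contains I + B = 260 + 4 = 264 lattice points.

264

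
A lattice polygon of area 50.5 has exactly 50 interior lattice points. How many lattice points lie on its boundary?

3

Pick's theorem gives A = I + B/2 − 1, so B = 2(A − I + 1) = 2(50.5 − 50 + 1) = 3.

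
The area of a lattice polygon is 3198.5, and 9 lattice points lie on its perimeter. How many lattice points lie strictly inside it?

3195

From Pick's theorem, I = A − B/2 + 1 = 3198.5 − 9/2 + 1 = 3195.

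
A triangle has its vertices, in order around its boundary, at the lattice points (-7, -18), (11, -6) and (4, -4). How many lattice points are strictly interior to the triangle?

57

The shoelace formula gives twice the area as |((-7)·(-6) − 11·(-18)) + (11·(-4) − 4·(-6)) + (4·(-18) − (-7)·(-4))| = 120, so the area is 60.
Summing gcd(|Δx|,|Δy|) over the edges gives the boundary count: gcd(18,12) + gcd(7,2) + gcd(11,14) = 6+1+1 = 8.
By Pick's theorem A = I + B/2 − 1, so I = 60 − 8/2 + 1 = 57.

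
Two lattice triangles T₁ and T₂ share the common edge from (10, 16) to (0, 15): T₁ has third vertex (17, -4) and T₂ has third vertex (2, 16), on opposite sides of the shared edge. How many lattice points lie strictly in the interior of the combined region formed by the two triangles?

103

The union is the simple quadrilateral with vertices (10, 16), (17, -4), (0, 15), (2, 16) in order.
Using the shoelace formula, 2A = |(10·(-4) − 17·16) + (17·15 − 0·(-4)) + (0·16 − 2·15) + (2·16 − 10·16)| = 215, so the area is 215/2.
The number of boundary lattice points is Σ gcd(|Δx|,|Δy|) = gcd(7,20) + gcd(17,19) + gcd(2,1) + gcd(8,0) = 1+1+1+8 = 11.
By Pick's theorem I = A − B/2 + 1 = 215/2 − 11/2 + 1 = 103.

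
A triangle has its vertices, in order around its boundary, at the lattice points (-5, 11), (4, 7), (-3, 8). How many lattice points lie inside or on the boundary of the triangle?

By the shoelace formula, twice the signed area is |[(-5)·7 − 4·11] + [4·8 − (-3)·7] + [(-3)·11 − (-5)·8]| = 19, so the area is 19/2.
The number of boundary lattice points is Σ gcd(|Δx|,|Δy|) = gcd(9,4) + gcd(7,1) + gcd(2,3) = 1+1+1 = 3.
Pick's theorem gives I = A − B/2 + 1 = 19/2 − 3/2 + 1 = 9, so the closed region contains I + B = 9 + 3 = 12 lattice points.

12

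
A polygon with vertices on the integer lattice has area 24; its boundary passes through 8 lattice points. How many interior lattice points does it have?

21

Pick's theorem A = I + B/2 − 1 rearranges to I = A − B/2 + 1 = 24 − 8/2 + 1 = 21.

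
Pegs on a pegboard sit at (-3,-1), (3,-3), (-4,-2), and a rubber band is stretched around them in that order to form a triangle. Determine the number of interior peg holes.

By the shoelace formula, twice the signed area is |((-3)·(-3) − 3·(-1)) + (3·(-2) − (-4)·(-3)) + ((-4)·(-1) − (-3)·(-2))| = 8, so the area is 4.
Summing gcd(|Δx|,|Δy|) over the edges gives the boundary count: gcd(6,2) + gcd(7,1) + gcd(1,1) = 2+1+1 = 4.
By Pick's theorem A = I + B/2 − 1, so I = 4 − 4/2 + 1 = 3.

3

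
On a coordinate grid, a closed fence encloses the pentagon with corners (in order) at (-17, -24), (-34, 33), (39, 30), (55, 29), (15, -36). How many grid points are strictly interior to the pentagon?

3790

The shoelace formula gives twice the area as |((-17)·33 − (-34)·(-24)) + ((-34)·30 − 39·33) + (39·29 − 55·30) + (55·(-36) − 15·29) + (15·(-24) − (-17)·(-36))| = 7590, so the area is 3795.
Along each edge there are gcd(|Δx|,|Δy|)+1 lattice points, so counting each shared vertex once the boundary has gcd(17,57) + gcd(73,3) + gcd(16,1) + gcd(40,65) + gcd(32,12) = 1+1+1+5+4 = 12.
By Pick's theorem A = I + B/2 − 1, so I = 3795 − 12/2 + 1 = 3790.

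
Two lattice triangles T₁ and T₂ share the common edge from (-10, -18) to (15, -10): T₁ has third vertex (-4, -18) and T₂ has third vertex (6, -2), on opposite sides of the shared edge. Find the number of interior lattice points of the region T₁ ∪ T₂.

The union is the simple quadrilateral with vertices (-10, -18), (-4, -18), (15, -10), (6, -2) in order.
The shoelace formula gives twice the area as |((-10)·(-18) − (-4)·(-18)) + ((-4)·(-10) − 15·(-18)) + (15·(-2) − 6·(-10)) + (6·(-18) − (-10)·(-2))| = 320, so the area is 160.
Along each edge there are gcd(|Δx|,|Δy|)+1 lattice points, so counting each shared vertex once the boundary has gcd(6,0) + gcd(19,8) + gcd(9,8) + gcd(16,16) = 6+1+1+16 = 24.
By Pick's theorem I = A − B/2 + 1 = 160 − 24/2 + 1 = 149.

149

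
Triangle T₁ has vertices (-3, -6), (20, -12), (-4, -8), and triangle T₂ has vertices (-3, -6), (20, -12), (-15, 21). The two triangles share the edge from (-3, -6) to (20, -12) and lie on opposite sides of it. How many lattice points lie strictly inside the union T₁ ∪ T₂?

297

The union is the simple quadrilateral with vertices (-3, -6), (-4, -8), (20, -12), (-15, 21) in order.
The shoelace formula gives twice the area as |[(-3)·(-8) − (-4)·(-6)] + [(-4)·(-12) − 20·(-8)] + [20·21 − (-15)·(-12)] + [(-15)·(-6) − (-3)·21]| = 601, so the area is 601/2.
Along each edge there are gcd(|Δx|,|Δy|)+1 lattice points, so counting each shared vertex once the boundary has gcd(1,2) + gcd(24,4) + gcd(35,33) + gcd(12,27) = 1+4+1+3 = 9.
By Pick's theorem I = A − B/2 + 1 = 601/2 − 9/2 + 1 = 297.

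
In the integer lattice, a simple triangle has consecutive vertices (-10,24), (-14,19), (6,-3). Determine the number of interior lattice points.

Using the shoelace formula, 2A = |((-10)·19 − (-14)·24) + ((-14)·(-3) − 6·19) + (6·24 − (-10)·(-3))| = 188, so the area is 94.
Summing gcd(|Δx|,|Δy|) over the edges gives the boundary count: gcd(4,5) + gcd(20,22) + gcd(16,27) = 1+2+1 = 4.
Pick's theorem gives I = A − B/2 + 1 = 94 − 4/2 + 1 = 93.

93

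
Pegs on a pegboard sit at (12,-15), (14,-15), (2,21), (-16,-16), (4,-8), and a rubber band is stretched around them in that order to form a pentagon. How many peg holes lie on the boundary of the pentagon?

20

Along each edge there are gcd(|Δx|,|Δy|)+1 lattice points, so counting each shared vertex once the boundary has gcd(2,0) + gcd(12,36) + gcd(18,37) + gcd(20,8) + gcd(8,7) = 2+12+1+4+1 = 20.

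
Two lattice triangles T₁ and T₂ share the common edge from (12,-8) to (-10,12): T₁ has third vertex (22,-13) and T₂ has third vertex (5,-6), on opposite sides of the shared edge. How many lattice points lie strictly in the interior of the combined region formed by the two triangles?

89

The union is the simple quadrilateral with vertices (12,-8), (22,-13), (-10,12), (5,-6) in order.
By the shoelace formula, twice the signed area is |[12·(-13) − 22·(-8)] + [22·12 − (-10)·(-13)] + [(-10)·(-6) − 5·12] + [5·(-8) − 12·(-6)]| = 186, so the area is 93.
Summing gcd(|Δx|,|Δy|) over the edges gives the boundary count: gcd(10,5) + gcd(32,25) + gcd(15,18) + gcd(7,2) = 5+1+3+1 = 10.
By Pick's theorem I = A − B/2 + 1 = 93 − 10/2 + 1 = 89.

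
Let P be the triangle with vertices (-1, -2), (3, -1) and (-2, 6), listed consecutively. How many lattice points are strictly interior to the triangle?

16

The shoelace formula gives twice the area as |[(-1)·(-1) − 3·(-2)] + [3·6 − (-2)·(-1)] + [(-2)·(-2) − (-1)·6]| = 33, so the area is 16.5.
Summing gcd(|Δx|,|Δy|) over the edges gives the boundary count: gcd(4,1) + gcd(5,7) + gcd(1,8) = 1+1+1 = 3.
By Pick's theorem A = I + B/2 − 1, so I = 16.5 − 3/2 + 1 = 16.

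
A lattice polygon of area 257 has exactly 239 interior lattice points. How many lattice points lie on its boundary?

38

Pick's theorem gives A = I + B/2 − 1, so B = 2(A − I + 1) = 2(257 − 239 + 1) = 38.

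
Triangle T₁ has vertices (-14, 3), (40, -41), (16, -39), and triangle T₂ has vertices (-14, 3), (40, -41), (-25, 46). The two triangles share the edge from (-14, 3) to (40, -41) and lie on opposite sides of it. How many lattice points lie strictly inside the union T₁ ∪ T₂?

1389

The union is the simple quadrilateral with vertices (-14, 3), (16, -39), (40, -41), (-25, 46) in order.
The shoelace formula gives twice the area as |((-14)·(-39) − 16·3) + (16·(-41) − 40·(-39)) + (40·46 − (-25)·(-41)) + ((-25)·3 − (-14)·46)| = 2786, so the area is 1393.
Along each edge there are gcd(|Δx|,|Δy|)+1 lattice points, so counting each shared vertex once the boundary has gcd(30,42) + gcd(24,2) + gcd(65,87) + gcd(11,43) = 6+2+1+1 = 10.
By Pick's theorem I = A − B/2 + 1 = 1393 − 10/2 + 1 = 1389.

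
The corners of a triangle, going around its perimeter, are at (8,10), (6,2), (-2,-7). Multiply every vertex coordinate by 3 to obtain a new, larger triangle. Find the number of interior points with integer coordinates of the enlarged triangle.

202

Using the shoelace formula, 2A = |(8·2 − 6·10) + (6·(-7) − (-2)·2) + ((-2)·10 − 8·(-7))| = 46, so the area is 23.
Along each edge there are gcd(|Δx|,|Δy|)+1 lattice points, so counting each shared vertex once the boundary has gcd(2,8) + gcd(8,9) + gcd(10,17) = 2+1+1 = 4.
Scaling by 3 multiplies the area by 3² = 9 (so the new area is 207) and multiplies the boundary lattice-point count by 3, giving 12.
By Pick's theorem, the interior count of the dilated polygon is 207 − 12/2 + 1 = 202.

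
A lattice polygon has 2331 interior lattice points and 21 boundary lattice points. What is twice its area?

4681

By Pick's theorem, A = I + B/2 − 1 = 2331 + 21/2 − 1 = 4681/2.
Hence 2A = 4681.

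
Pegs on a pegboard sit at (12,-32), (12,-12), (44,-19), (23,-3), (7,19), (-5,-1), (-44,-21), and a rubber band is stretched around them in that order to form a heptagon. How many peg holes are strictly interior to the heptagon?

Using the shoelace formula, 2A = |(12·(-12) − 12·(-32)) + (12·(-19) − 44·(-12)) + (44·(-3) − 23·(-19)) + (23·19 − 7·(-3)) + (7·(-1) − (-5)·19) + ((-5)·(-21) − (-44)·(-1)) + ((-44)·(-32) − 12·(-21))| = 3112, so the area is 1556.
Along each edge there are gcd(|Δx|,|Δy|)+1 lattice points, so counting each shared vertex once the boundary has gcd(0,20) + gcd(32,7) + gcd(21,16) + gcd(16,22) + gcd(12,20) + gcd(39,20) + gcd(56,11) = 20+1+1+2+4+1+1 = 30.
Pick's theorem gives I = A − B/2 + 1 = 1556 − 30/2 + 1 = 1542.

1542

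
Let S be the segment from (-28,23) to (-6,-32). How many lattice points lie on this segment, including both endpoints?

The number of lattice points on a segment between lattice points is gcd(|Δx|,|Δy|) + 1 = gcd(22,55) + 1 = 11 + 1 = 12.

12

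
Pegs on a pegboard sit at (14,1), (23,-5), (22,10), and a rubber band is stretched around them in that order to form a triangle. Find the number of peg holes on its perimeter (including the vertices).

Summing gcd(|Δx|,|Δy|) over the edges gives the boundary count: gcd(9,6) + gcd(1,15) + gcd(8,9) = 3+1+1 = 5.

5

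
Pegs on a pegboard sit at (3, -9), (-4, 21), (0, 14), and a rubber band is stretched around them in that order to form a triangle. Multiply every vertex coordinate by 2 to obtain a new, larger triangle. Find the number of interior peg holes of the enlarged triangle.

By the shoelace formula, twice the signed area is |(3·21 − (-4)·(-9)) + ((-4)·14 − 0·21) + (0·(-9) − 3·14)| = 71, so the area is 71/2.
The number of boundary lattice points is Σ gcd(|Δx|,|Δy|) = gcd(7,30) + gcd(4,7) + gcd(3,23) = 1+1+1 = 3.
Scaling by 2 multiplies the area by 2² = 4 (so the new area is 142) and multiplies the boundary lattice-point count by 2, giving 6.
By Pick's theorem, the interior count of the dilated polygon is 142 − 6/2 + 1 = 140.

140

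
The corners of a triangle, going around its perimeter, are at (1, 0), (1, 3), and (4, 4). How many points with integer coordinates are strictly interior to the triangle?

The shoelace formula gives twice the area as |[1·3 − 1·0] + [1·4 − 4·3] + [4·0 − 1·4]| = 9, so the area is 4.5.
Along each edge there are gcd(|Δx|,|Δy|)+1 lattice points, so counting each shared vertex once the boundary has gcd(0,3) + gcd(3,1) + gcd(3,4) = 3+1+1 = 5.
Pick's theorem gives I = A − B/2 + 1 = 4.5 − 5/2 + 1 = 3.

3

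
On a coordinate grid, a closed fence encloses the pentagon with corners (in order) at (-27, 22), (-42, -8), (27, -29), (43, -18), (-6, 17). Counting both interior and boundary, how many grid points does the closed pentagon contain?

2157

By the shoelace formula, twice the signed area is |[(-27)·(-8) − (-42)·22] + [(-42)·(-29) − 27·(-8)] + [27·(-18) − 43·(-29)] + [43·17 − (-6)·(-18)] + [(-6)·22 − (-27)·17]| = 4285, so the area is 4285/2.
Along each edge there are gcd(|Δx|,|Δy|)+1 lattice points, so counting each shared vertex once the boundary has gcd(15,30) + gcd(69,21) + gcd(16,11) + gcd(49,35) + gcd(21,5) = 15+3+1+7+1 = 27.
Pick's theorem gives I = A − B/2 + 1 = 4285/2 − 27/2 + 1 = 2130, so the closed region contains I + B = 2130 + 27 = 2157 lattice points.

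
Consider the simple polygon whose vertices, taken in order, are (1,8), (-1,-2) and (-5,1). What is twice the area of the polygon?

46

Using the shoelace formula, 2A = |[1·(-2) − (-1)·8] + [(-1)·1 − (-5)·(-2)] + [(-5)·8 − 1·1]| = 46, so the area is 23.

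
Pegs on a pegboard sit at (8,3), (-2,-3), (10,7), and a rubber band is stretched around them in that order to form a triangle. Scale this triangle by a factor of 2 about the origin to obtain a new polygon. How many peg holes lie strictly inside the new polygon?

The shoelace formula gives twice the area as |[8·(-3) − (-2)·3] + [(-2)·7 − 10·(-3)] + [10·3 − 8·7]| = 28, so the area is 14.
The number of boundary lattice points is Σ gcd(|Δx|,|Δy|) = gcd(10,6) + gcd(12,10) + gcd(2,4) = 2+2+2 = 6.
Scaling by 2 multiplies the area by 2² = 4 (so the new area is 56) and multiplies the boundary lattice-point count by 2, giving 12.
By Pick's theorem, the interior count of the dilated polygon is 56 − 12/2 + 1 = 51.

51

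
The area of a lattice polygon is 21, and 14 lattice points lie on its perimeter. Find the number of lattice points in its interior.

15

Pick's theorem A = I + B/2 − 1 rearranges to I = A − B/2 + 1 = 21 − 14/2 + 1 = 15.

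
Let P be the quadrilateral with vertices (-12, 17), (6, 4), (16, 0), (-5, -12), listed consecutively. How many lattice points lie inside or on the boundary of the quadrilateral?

Using the shoelace formula, 2A = |[(-12)·4 − 6·17] + [6·0 − 16·4] + [16·(-12) − (-5)·0] + [(-5)·17 − (-12)·(-12)]| = 635, so the area is 317.5.
Summing gcd(|Δx|,|Δy|) over the edges gives the boundary count: gcd(18,13) + gcd(10,4) + gcd(21,12) + gcd(7,29) = 1+2+3+1 = 7.
Pick's theorem gives I = A − B/2 + 1 = 317.5 − 7/2 + 1 = 315, so the closed region contains I + B = 315 + 7 = 322 lattice points.

322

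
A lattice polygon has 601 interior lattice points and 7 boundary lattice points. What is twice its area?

1207

By Pick's theorem, A = I + B/2 − 1 = 601 + 7/2 − 1 = 1207/2.
Hence 2A = 1207.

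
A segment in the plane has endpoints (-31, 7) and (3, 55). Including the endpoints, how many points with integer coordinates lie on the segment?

The number of lattice points on a segment between lattice points is gcd(|Δx|,|Δy|) + 1 = gcd(34,48) + 1 = 2 + 1 = 3.

3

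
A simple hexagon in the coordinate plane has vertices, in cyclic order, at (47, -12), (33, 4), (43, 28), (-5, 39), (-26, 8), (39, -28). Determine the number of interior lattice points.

2689

The shoelace formula gives twice the area as |(47·4 − 33·(-12)) + (33·28 − 43·4) + (43·39 − (-5)·28) + ((-5)·8 − (-26)·39) + ((-26)·(-28) − 39·8) + (39·(-12) − 47·(-28))| = 5391, so the area is 5391/2.
Along each edge there are gcd(|Δx|,|Δy|)+1 lattice points, so counting each shared vertex once the boundary has gcd(14,16) + gcd(10,24) + gcd(48,11) + gcd(21,31) + gcd(65,36) + gcd(8,16) = 2+2+1+1+1+8 = 15.
Pick's theorem gives I = A − B/2 + 1 = 5391/2 − 15/2 + 1 = 2689.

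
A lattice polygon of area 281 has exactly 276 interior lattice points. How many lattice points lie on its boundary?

12

Pick's theorem gives A = I + B/2 − 1, so B = 2(A − I + 1) = 2(281 − 276 + 1) = 12.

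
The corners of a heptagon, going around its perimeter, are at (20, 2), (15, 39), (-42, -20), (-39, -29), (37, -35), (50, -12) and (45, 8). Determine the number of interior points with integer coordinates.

3564

Using the shoelace formula, 2A = |(20·39 − 15·2) + (15·(-20) − (-42)·39) + ((-42)·(-29) − (-39)·(-20)) + ((-39)·(-35) − 37·(-29)) + (37·(-12) − 50·(-35)) + (50·8 − 45·(-12)) + (45·2 − 20·8)| = 7140, so the area is 3570.
Along each edge there are gcd(|Δx|,|Δy|)+1 lattice points, so counting each shared vertex once the boundary has gcd(5,37) + gcd(57,59) + gcd(3,9) + gcd(76,6) + gcd(13,23) + gcd(5,20) + gcd(25,6) = 1+1+3+2+1+5+1 = 14.
By Pick's theorem A = I + B/2 − 1, so I = 3570 − 14/2 + 1 = 3564.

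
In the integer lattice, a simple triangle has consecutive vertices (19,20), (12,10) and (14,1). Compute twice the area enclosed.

83

By the shoelace formula, twice the signed area is |[19·10 − 12·20] + [12·1 − 14·10] + [14·20 − 19·1]| = 83, so the area is 83/2.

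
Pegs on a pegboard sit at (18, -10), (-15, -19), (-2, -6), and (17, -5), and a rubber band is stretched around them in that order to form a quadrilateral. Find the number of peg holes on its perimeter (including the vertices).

18

Summing gcd(|Δx|,|Δy|) over the edges gives the boundary count: gcd(33,9) + gcd(13,13) + gcd(19,1) + gcd(1,5) = 3+13+1+1 = 18.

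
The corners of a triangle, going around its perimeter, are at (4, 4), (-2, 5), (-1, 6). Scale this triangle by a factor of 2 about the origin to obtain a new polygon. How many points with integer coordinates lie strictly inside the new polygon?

12

The shoelace formula gives twice the area as |[4·5 − (-2)·4] + [(-2)·6 − (-1)·5] + [(-1)·4 − 4·6]| = 7, so the area is 3.5.
Summing gcd(|Δx|,|Δy|) over the edges gives the boundary count: gcd(6,1) + gcd(1,1) + gcd(5,2) = 1+1+1 = 3.
Scaling by 2 multiplies the area by 2² = 4 (so the new area is 14) and multiplies the boundary lattice-point count by 2, giving 6.
By Pick's theorem, the interior count of the dilated polygon is 14 − 6/2 + 1 = 12.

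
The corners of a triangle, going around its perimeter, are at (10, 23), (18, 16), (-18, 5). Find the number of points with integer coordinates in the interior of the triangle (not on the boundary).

By the shoelace formula, twice the signed area is |[10·16 − 18·23] + [18·5 − (-18)·16] + [(-18)·23 − 10·5]| = 340, so the area is 170.
Along each edge there are gcd(|Δx|,|Δy|)+1 lattice points, so counting each shared vertex once the boundary has gcd(8,7) + gcd(36,11) + gcd(28,18) = 1+1+2 = 4.
Pick's theorem gives I = A − B/2 + 1 = 170 − 4/2 + 1 = 169.

169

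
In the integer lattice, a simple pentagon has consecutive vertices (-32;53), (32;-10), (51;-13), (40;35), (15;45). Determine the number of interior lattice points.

Using the shoelace formula, 2A = |[(-32)·(-10) − 32·53] + [32·(-13) − 51·(-10)] + [51·35 − 40·(-13)] + [40·45 − 15·35] + [15·53 − (-32)·45]| = 4533, so the area is 2266.5.
The number of boundary lattice points is Σ gcd(|Δx|,|Δy|) = gcd(64,63) + gcd(19,3) + gcd(11,48) + gcd(25,10) + gcd(47,8) = 1+1+1+5+1 = 9.
By Pick's theorem A = I + B/2 − 1, so I = 2266.5 − 9/2 + 1 = 2263.

2263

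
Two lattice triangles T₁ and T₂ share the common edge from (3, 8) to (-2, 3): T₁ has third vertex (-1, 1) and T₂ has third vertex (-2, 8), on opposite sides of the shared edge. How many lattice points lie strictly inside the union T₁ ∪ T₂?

15

The union is the simple quadrilateral with vertices (3, 8), (-1, 1), (-2, 3), (-2, 8) in order.
The shoelace formula gives twice the area as |(3·1 − (-1)·8) + ((-1)·3 − (-2)·1) + ((-2)·8 − (-2)·3) + ((-2)·8 − 3·8)| = 40, so the area is 20.
Summing gcd(|Δx|,|Δy|) over the edges gives the boundary count: gcd(4,7) + gcd(1,2) + gcd(0,5) + gcd(5,0) = 1+1+5+5 = 12.
By Pick's theorem I = A − B/2 + 1 = 20 − 12/2 + 1 = 15.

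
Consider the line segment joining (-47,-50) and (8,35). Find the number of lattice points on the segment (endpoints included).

The number of lattice points on a segment between lattice points is gcd(|Δx|,|Δy|) + 1 = gcd(55,85) + 1 = 5 + 1 = 6.

6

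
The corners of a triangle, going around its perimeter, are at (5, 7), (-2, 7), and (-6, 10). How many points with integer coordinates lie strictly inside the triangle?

7

The shoelace formula gives twice the area as |[5·7 − (-2)·7] + [(-2)·10 − (-6)·7] + [(-6)·7 − 5·10]| = 21, so the area is 21/2.
Along each edge there are gcd(|Δx|,|Δy|)+1 lattice points, so counting each shared vertex once the boundary has gcd(7,0) + gcd(4,3) + gcd(11,3) = 7+1+1 = 9.
By Pick's theorem A = I + B/2 − 1, so I = 21/2 − 9/2 + 1 = 7.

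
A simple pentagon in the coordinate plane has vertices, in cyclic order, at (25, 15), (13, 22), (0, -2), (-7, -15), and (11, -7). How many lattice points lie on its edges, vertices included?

Summing gcd(|Δx|,|Δy|) over the edges gives the boundary count: gcd(12,7) + gcd(13,24) + gcd(7,13) + gcd(18,8) + gcd(14,22) = 1+1+1+2+2 = 7.

7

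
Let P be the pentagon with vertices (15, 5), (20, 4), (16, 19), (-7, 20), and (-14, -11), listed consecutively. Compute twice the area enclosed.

1181

Using the shoelace formula, 2A = |[15·4 − 20·5] + [20·19 − 16·4] + [16·20 − (-7)·19] + [(-7)·(-11) − (-14)·20] + [(-14)·5 − 15·(-11)]| = 1181, so the area is 1181/2.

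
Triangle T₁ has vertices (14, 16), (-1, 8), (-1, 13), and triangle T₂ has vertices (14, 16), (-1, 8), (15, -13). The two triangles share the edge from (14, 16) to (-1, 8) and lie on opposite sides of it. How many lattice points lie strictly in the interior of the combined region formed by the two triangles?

255

The union is the simple quadrilateral with vertices (14, 16), (-1, 13), (-1, 8), (15, -13) in order.
By the shoelace formula, twice the signed area is |(14·13 − (-1)·16) + ((-1)·8 − (-1)·13) + ((-1)·(-13) − 15·8) + (15·16 − 14·(-13))| = 518, so the area is 259.
The number of boundary lattice points is Σ gcd(|Δx|,|Δy|) = gcd(15,3) + gcd(0,5) + gcd(16,21) + gcd(1,29) = 3+5+1+1 = 10.
By Pick's theorem I = A − B/2 + 1 = 259 − 10/2 + 1 = 255.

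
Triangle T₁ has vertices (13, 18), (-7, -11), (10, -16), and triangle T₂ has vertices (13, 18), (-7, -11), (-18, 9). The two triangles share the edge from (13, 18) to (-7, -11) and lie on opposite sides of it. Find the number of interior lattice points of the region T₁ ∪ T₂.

The union is the simple quadrilateral with vertices (13, 18), (10, -16), (-7, -11), (-18, 9) in order.
By the shoelace formula, twice the signed area is |(13·(-16) − 10·18) + (10·(-11) − (-7)·(-16)) + ((-7)·9 − (-18)·(-11)) + ((-18)·18 − 13·9)| = 1312, so the area is 656.
Summing gcd(|Δx|,|Δy|) over the edges gives the boundary count: gcd(3,34) + gcd(17,5) + gcd(11,20) + gcd(31,9) = 1+1+1+1 = 4.
By Pick's theorem I = A − B/2 + 1 = 656 − 4/2 + 1 = 655.

655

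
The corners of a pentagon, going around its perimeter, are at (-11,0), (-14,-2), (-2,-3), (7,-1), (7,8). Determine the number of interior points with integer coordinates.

The shoelace formula gives twice the area as |((-11)·(-2) − (-14)·0) + ((-14)·(-3) − (-2)·(-2)) + ((-2)·(-1) − 7·(-3)) + (7·8 − 7·(-1)) + (7·0 − (-11)·8)| = 234, so the area is 117.
The number of boundary lattice points is Σ gcd(|Δx|,|Δy|) = gcd(3,2) + gcd(12,1) + gcd(9,2) + gcd(0,9) + gcd(18,8) = 1+1+1+9+2 = 14.
By Pick's theorem A = I + B/2 − 1, so I = 117 − 14/2 + 1 = 111.

111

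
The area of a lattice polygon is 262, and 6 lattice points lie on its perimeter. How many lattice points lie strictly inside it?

Pick's theorem A = I + B/2 − 1 rearranges to I = A − B/2 + 1 = 262 − 6/2 + 1 = 260.

260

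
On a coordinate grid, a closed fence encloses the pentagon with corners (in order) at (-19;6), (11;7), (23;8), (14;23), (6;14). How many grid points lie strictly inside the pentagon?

250

Using the shoelace formula, 2A = |[(-19)·7 − 11·6] + [11·8 − 23·7] + [23·23 − 14·8] + [14·14 − 6·23] + [6·6 − (-19)·14]| = 505, so the area is 505/2.
Summing gcd(|Δx|,|Δy|) over the edges gives the boundary count: gcd(30,1) + gcd(12,1) + gcd(9,15) + gcd(8,9) + gcd(25,8) = 1+1+3+1+1 = 7.
Pick's theorem gives I = A − B/2 + 1 = 505/2 − 7/2 + 1 = 250.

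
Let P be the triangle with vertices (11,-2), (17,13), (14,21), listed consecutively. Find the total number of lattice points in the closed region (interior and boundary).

Using the shoelace formula, 2A = |(11·13 − 17·(-2)) + (17·21 − 14·13) + (14·(-2) − 11·21)| = 93, so the area is 93/2.
Along each edge there are gcd(|Δx|,|Δy|)+1 lattice points, so counting each shared vertex once the boundary has gcd(6,15) + gcd(3,8) + gcd(3,23) = 3+1+1 = 5.
Pick's theorem gives I = A − B/2 + 1 = 93/2 − 5/2 + 1 = 45, so the closed region contains I + B = 45 + 5 = 50 lattice points.

50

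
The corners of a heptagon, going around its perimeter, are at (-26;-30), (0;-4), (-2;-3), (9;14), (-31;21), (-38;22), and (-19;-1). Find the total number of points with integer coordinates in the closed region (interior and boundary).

Using the shoelace formula, 2A = |[(-26)·(-4) − 0·(-30)] + [0·(-3) − (-2)·(-4)] + [(-2)·14 − 9·(-3)] + [9·21 − (-31)·14] + [(-31)·22 − (-38)·21] + [(-38)·(-1) − (-19)·22] + [(-19)·(-30) − (-26)·(-1)]| = 1834, so the area is 917.
Along each edge there are gcd(|Δx|,|Δy|)+1 lattice points, so counting each shared vertex once the boundary has gcd(26,26) + gcd(2,1) + gcd(11,17) + gcd(40,7) + gcd(7,1) + gcd(19,23) + gcd(7,29) = 26+1+1+1+1+1+1 = 32.
Pick's theorem gives I = A − B/2 + 1 = 917 − 32/2 + 1 = 902, so the closed region contains I + B = 902 + 32 = 934 lattice points.

934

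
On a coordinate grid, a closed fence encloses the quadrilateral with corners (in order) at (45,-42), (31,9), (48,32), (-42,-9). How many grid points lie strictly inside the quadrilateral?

2672

Using the shoelace formula, 2A = |[45·9 − 31·(-42)] + [31·32 − 48·9] + [48·(-9) − (-42)·32] + [(-42)·(-42) − 45·(-9)]| = 5348, so the area is 2674.
Along each edge there are gcd(|Δx|,|Δy|)+1 lattice points, so counting each shared vertex once the boundary has gcd(14,51) + gcd(17,23) + gcd(90,41) + gcd(87,33) = 1+1+1+3 = 6.
By Pick's theorem A = I + B/2 − 1, so I = 2674 − 6/2 + 1 = 2672.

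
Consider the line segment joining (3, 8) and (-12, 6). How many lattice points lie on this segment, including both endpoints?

The number of lattice points on a segment between lattice points is gcd(|Δx|,|Δy|) + 1 = gcd(15,2) + 1 = 1 + 1 = 2.

2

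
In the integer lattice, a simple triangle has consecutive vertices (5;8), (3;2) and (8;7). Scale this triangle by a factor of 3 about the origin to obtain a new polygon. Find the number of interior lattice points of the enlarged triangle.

79

The shoelace formula gives twice the area as |(5·2 − 3·8) + (3·7 − 8·2) + (8·8 − 5·7)| = 20, so the area is 10.
Summing gcd(|Δx|,|Δy|) over the edges gives the boundary count: gcd(2,6) + gcd(5,5) + gcd(3,1) = 2+5+1 = 8.
Scaling by 3 multiplies the area by 3² = 9 (so the new area is 90) and multiplies the boundary lattice-point count by 3, giving 24.
By Pick's theorem, the interior count of the dilated polygon is 90 − 24/2 + 1 = 79.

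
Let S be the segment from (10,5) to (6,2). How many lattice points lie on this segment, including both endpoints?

The number of lattice points on a segment between lattice points is gcd(|Δx|,|Δy|) + 1 = gcd(4,3) + 1 = 1 + 1 = 2.

2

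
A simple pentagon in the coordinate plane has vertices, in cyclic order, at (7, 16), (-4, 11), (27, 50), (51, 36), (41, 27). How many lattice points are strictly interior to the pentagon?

781

By the shoelace formula, twice the signed area is |[7·11 − (-4)·16] + [(-4)·50 − 27·11] + [27·36 − 51·50] + [51·27 − 41·36] + [41·16 − 7·27]| = 1566, so the area is 783.
Along each edge there are gcd(|Δx|,|Δy|)+1 lattice points, so counting each shared vertex once the boundary has gcd(11,5) + gcd(31,39) + gcd(24,14) + gcd(10,9) + gcd(34,11) = 1+1+2+1+1 = 6.
Pick's theorem gives I = A − B/2 + 1 = 783 − 6/2 + 1 = 781.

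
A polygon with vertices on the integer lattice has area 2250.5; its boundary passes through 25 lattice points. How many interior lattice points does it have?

2239

Pick's theorem A = I + B/2 − 1 rearranges to I = A − B/2 + 1 = 2250.5 − 25/2 + 1 = 2239.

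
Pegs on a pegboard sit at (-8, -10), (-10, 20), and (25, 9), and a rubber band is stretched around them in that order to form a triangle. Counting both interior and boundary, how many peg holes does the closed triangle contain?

517

By the shoelace formula, twice the signed area is |((-8)·20 − (-10)·(-10)) + ((-10)·9 − 25·20) + (25·(-10) − (-8)·9)| = 1028, so the area is 514.
The number of boundary lattice points is Σ gcd(|Δx|,|Δy|) = gcd(2,30) + gcd(35,11) + gcd(33,19) = 2+1+1 = 4.
Pick's theorem gives I = A − B/2 + 1 = 514 − 4/2 + 1 = 513, so the closed region contains I + B = 513 + 4 = 517 lattice points.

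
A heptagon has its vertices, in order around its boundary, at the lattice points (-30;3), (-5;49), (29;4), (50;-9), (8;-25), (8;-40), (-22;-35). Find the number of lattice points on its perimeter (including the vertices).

27

The number of boundary lattice points is Σ gcd(|Δx|,|Δy|) = gcd(25,46) + gcd(34,45) + gcd(21,13) + gcd(42,16) + gcd(0,15) + gcd(30,5) + gcd(8,38) = 1+1+1+2+15+5+2 = 27.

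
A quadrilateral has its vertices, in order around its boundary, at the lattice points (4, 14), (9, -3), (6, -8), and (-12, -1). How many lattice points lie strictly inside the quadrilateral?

By the shoelace formula, twice the signed area is |(4·(-3) − 9·14) + (9·(-8) − 6·(-3)) + (6·(-1) − (-12)·(-8)) + ((-12)·14 − 4·(-1))| = 458, so the area is 229.
The number of boundary lattice points is Σ gcd(|Δx|,|Δy|) = gcd(5,17) + gcd(3,5) + gcd(18,7) + gcd(16,15) = 1+1+1+1 = 4.
Pick's theorem gives I = A − B/2 + 1 = 229 − 4/2 + 1 = 228.

228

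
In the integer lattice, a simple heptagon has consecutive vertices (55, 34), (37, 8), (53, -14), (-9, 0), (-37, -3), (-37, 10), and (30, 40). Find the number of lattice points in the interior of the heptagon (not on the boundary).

Using the shoelace formula, 2A = |[55·8 − 37·34] + [37·(-14) − 53·8] + [53·0 − (-9)·(-14)] + [(-9)·(-3) − (-37)·0] + [(-37)·10 − (-37)·(-3)] + [(-37)·40 − 30·10] + [30·34 − 55·40]| = 5300, so the area is 2650.
Summing gcd(|Δx|,|Δy|) over the edges gives the boundary count: gcd(18,26) + gcd(16,22) + gcd(62,14) + gcd(28,3) + gcd(0,13) + gcd(67,30) + gcd(25,6) = 2+2+2+1+13+1+1 = 22.
Pick's theorem gives I = A − B/2 + 1 = 2650 − 22/2 + 1 = 2640.

2640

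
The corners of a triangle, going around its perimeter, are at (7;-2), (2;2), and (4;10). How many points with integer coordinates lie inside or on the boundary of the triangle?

28

By the shoelace formula, twice the signed area is |[7·2 − 2·(-2)] + [2·10 − 4·2] + [4·(-2) − 7·10]| = 48, so the area is 24.
Along each edge there are gcd(|Δx|,|Δy|)+1 lattice points, so counting each shared vertex once the boundary has gcd(5,4) + gcd(2,8) + gcd(3,12) = 1+2+3 = 6.
Pick's theorem gives I = A − B/2 + 1 = 24 − 6/2 + 1 = 22, so the closed region contains I + B = 22 + 6 = 28 lattice points.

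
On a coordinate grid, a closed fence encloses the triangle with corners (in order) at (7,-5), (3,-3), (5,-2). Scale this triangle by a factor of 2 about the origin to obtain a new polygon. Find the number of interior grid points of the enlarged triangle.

Using the shoelace formula, 2A = |(7·(-3) − 3·(-5)) + (3·(-2) − 5·(-3)) + (5·(-5) − 7·(-2))| = 8, so the area is 4.
The number of boundary lattice points is Σ gcd(|Δx|,|Δy|) = gcd(4,2) + gcd(2,1) + gcd(2,3) = 2+1+1 = 4.
Scaling by 2 multiplies the area by 2² = 4 (so the new area is 16) and multiplies the boundary lattice-point count by 2, giving 8.
By Pick's theorem, the interior count of the dilated polygon is 16 − 8/2 + 1 = 13.

13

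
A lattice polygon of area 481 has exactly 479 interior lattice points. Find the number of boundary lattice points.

6

Pick's theorem gives A = I + B/2 − 1, so B = 2(A − I + 1) = 2(481 − 479 + 1) = 6.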